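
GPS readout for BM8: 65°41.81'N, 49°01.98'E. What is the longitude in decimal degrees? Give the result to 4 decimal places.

49° + 1.98′/60 = 49 + 0.03300 = 49.0330°

49.0330°E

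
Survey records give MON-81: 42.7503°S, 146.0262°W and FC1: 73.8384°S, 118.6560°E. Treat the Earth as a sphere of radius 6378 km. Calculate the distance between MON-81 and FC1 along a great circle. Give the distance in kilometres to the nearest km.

5647 km

Δφ = -31.0881°,  Δλ = -95.3178°
a = sin²(Δφ/2) + cos φ₁ cos φ₂ sin²(Δλ/2) = 0.183482
c = 2·arcsin(√a) = 0.885329 rad = 50.7256°
d = R·c = 6378 × 0.885329 = 5646.6 km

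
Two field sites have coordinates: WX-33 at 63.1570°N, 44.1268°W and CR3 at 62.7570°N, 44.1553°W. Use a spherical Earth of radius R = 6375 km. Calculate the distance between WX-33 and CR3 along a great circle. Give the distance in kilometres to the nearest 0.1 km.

Δφ = -0.4000°,  Δλ = -0.0285°
a = sin²(Δφ/2) + cos φ₁ cos φ₂ sin²(Δλ/2) = 0.000012
c = 2·arcsin(√a) = 0.006985 rad = 0.4002°
d = R·c = 6375 × 0.006985 = 44.5 km

44.5 km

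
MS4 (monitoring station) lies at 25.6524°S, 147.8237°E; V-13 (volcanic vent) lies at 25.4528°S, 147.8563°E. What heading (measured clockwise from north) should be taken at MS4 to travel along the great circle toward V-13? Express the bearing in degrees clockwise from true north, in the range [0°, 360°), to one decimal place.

8.4°

Δλ = 0.0326°
y = sin Δλ · cos φ₂ = 0.000514
x = cos φ₁ sin φ₂ − sin φ₁ cos φ₂ cos Δλ = 0.003484
θ = atan2(y, x) = 8.3893° → 8.3893° (mod 360°)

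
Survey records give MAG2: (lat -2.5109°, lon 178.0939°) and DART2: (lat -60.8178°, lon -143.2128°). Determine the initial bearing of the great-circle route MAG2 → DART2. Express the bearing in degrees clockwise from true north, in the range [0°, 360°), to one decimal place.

Δλ = 38.6933°
y = sin Δλ · cos φ₂ = 0.304817
x = cos φ₁ sin φ₂ − sin φ₁ cos φ₂ cos Δλ = -0.855563
θ = atan2(y, x) = 160.3902° → 160.3902° (mod 360°)

160.4°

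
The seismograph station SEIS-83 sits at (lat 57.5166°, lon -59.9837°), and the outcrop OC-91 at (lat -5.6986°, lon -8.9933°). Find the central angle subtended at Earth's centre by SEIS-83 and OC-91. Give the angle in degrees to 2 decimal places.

75.37°

Δφ = -63.2152°,  Δλ = 50.9904°
a = sin²(Δφ/2) + cos φ₁ cos φ₂ sin²(Δλ/2) = 0.373691
c = 2·arcsin(√a) = 1.315411 rad = 75.3675°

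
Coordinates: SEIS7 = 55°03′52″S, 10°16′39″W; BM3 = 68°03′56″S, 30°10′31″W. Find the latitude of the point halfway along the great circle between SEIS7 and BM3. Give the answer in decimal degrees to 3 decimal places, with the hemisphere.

SEIS7: φ = -55.06444°, λ = -10.27750°
BM3: φ = -68.06556°, λ = -30.17528°
Bx = cos φ₂ cos Δλ = 0.351245,  By = cos φ₂ sin Δλ = -0.127134
φₘ = atan2(sin φ₁ + sin φ₂, √((cos φ₁ + Bx)² + By²)) = -61.91080°
λₘ = λ₁ + atan2(By, cos φ₁ + Bx) = -18.11250°

61.911°S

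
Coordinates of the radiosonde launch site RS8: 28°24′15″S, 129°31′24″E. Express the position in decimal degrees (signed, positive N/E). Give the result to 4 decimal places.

lat: 28.4042° S → -28.4042°
lon: 129.5233° E → +129.5233°

-28.4042°, +129.5233°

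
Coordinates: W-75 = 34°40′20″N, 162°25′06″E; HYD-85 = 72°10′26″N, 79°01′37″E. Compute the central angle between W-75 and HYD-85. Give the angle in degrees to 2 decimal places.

W-75: φ = +34.67222°, λ = +162.41833°
HYD-85: φ = +72.17389°, λ = +79.02694°
Δφ = 37.5017°,  Δλ = -83.3914°
a = sin²(Δφ/2) + cos φ₁ cos φ₂ sin²(Δλ/2) = 0.214728
c = 2·arcsin(√a) = 0.963628 rad = 55.2118°

55.21°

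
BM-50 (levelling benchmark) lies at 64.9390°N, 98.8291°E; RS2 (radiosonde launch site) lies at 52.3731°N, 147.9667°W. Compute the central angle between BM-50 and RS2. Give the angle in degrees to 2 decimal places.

52.01°

Δφ = -12.5659°,  Δλ = 113.2042°
a = sin²(Δφ/2) + cos φ₁ cos φ₂ sin²(Δλ/2) = 0.192225
c = 2·arcsin(√a) = 0.907714 rad = 52.0082°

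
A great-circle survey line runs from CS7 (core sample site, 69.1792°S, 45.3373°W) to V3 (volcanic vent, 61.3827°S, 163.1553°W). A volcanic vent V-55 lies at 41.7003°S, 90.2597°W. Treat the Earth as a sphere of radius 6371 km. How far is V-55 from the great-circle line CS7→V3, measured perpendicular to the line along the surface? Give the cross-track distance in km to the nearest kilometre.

3877 km

δ₁₃ = central angle CS7→V-55 = 0.627148 rad  (haversine)
θ₁₃ = bearing CS7→V-55 = 296.047°,  θ₁₂ = bearing CS7→V3 = 219.116°
dₓₜ = R·arcsin(sin δ₁₃ · sin(θ₁₃ − θ₁₂)) = 6371·arcsin(0.58684·sin(76.931°)) = 3876.752 km
|dₓₜ| = 3876.752 km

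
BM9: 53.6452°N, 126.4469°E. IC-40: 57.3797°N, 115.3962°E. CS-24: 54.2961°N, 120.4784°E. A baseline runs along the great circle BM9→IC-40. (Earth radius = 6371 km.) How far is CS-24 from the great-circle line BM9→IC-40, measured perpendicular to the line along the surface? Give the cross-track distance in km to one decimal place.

δ₁₃ = central angle BM9→CS-24 = 0.062297 rad  (haversine)
θ₁₃ = bearing BM9→CS-24 = 282.909°,  θ₁₂ = bearing BM9→IC-40 = 305.309°
dₓₜ = R·arcsin(sin δ₁₃ · sin(θ₁₃ − θ₁₂)) = 6371·arcsin(0.06226·sin(-22.400°)) = -151.161 km
|dₓₜ| = 151.161 km

151.2 km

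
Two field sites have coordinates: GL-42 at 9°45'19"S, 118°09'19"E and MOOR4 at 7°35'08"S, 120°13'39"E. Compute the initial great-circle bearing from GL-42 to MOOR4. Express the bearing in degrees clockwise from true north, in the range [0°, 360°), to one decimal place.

43.5°

GL-42: φ = -9.75528°, λ = +118.15528°
MOOR4: φ = -7.58556°, λ = +120.22750°
Δλ = 2.0722°
y = sin Δλ · cos φ₂ = 0.035843
x = cos φ₁ sin φ₂ − sin φ₁ cos φ₂ cos Δλ = 0.037750
θ = atan2(y, x) = 43.5155° → 43.5155° (mod 360°)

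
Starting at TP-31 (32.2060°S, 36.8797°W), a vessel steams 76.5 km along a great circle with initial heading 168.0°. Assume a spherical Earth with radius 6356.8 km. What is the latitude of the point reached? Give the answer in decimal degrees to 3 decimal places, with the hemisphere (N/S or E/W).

δ = d/R = 76.5/6356.8 = 0.012034 rad
φ₂ = arcsin(sin φ₁ cos δ + cos φ₁ sin δ cos θ)
   = arcsin(-0.53296·0.99993 + 0.84614·0.01203·-0.97815) = -32.88034°
λ₂ = λ₁ + atan2(sin θ sin δ cos φ₁, cos δ − sin φ₁ sin φ₂) = -36.70900°

32.880°S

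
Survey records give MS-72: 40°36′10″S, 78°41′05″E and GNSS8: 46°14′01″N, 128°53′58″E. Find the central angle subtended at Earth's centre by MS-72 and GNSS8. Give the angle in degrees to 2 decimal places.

97.70°

MS-72: φ = -40.60278°, λ = +78.68472°
GNSS8: φ = +46.23361°, λ = +128.89944°
Δφ = 86.8364°,  Δλ = 50.2147°
a = sin²(Δφ/2) + cos φ₁ cos φ₂ sin²(Δλ/2) = 0.566962
c = 2·arcsin(√a) = 1.705124 rad = 97.6964°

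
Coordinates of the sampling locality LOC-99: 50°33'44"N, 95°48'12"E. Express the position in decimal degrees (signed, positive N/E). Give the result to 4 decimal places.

+50.5622°, +95.8033°

lat: 50.5622° N → +50.5622°
lon: 95.8033° E → +95.8033°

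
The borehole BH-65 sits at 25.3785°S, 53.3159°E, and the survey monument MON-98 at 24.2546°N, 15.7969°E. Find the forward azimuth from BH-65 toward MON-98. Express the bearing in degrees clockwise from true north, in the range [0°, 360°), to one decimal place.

320.8°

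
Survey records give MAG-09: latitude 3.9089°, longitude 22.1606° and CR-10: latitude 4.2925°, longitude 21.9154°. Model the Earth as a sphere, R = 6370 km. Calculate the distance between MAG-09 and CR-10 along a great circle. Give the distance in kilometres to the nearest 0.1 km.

50.6 km

Δφ = 0.3836°,  Δλ = -0.2452°
a = sin²(Δφ/2) + cos φ₁ cos φ₂ sin²(Δλ/2) = 0.000016
c = 2·arcsin(√a) = 0.007940 rad = 0.4549°
d = R·c = 6370 × 0.007940 = 50.6 km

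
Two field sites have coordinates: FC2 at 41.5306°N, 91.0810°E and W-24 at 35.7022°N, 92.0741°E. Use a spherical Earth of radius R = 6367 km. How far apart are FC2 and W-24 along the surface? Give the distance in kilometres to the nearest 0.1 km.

653.4 km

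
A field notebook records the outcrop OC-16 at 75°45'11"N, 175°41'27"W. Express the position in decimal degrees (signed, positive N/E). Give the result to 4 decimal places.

+75.7531°, -175.6908°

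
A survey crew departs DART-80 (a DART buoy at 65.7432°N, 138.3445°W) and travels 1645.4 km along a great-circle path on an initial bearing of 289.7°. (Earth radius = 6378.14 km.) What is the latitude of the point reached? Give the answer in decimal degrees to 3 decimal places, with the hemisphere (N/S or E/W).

δ = d/R = 1645.4/6378.14 = 0.257975 rad
φ₂ = arcsin(sin φ₁ cos δ + cos φ₁ sin δ cos θ)
   = arcsin(0.91171·0.96691 + 0.41083·0.25512·0.33710) = 66.47340°
λ₂ = λ₁ + atan2(sin θ sin δ cos φ₁, cos δ − sin φ₁ sin φ₂) = -175.33757°

66.473°N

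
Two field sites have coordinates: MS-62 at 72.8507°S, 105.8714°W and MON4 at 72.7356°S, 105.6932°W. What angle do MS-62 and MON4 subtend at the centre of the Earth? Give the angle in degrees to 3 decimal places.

0.127°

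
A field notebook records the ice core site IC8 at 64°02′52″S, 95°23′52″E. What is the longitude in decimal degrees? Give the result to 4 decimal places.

95.3978°E

95° + 23′/60 + 52″/3600 = 95 + 0.38333 + 0.01444 = 95.3978°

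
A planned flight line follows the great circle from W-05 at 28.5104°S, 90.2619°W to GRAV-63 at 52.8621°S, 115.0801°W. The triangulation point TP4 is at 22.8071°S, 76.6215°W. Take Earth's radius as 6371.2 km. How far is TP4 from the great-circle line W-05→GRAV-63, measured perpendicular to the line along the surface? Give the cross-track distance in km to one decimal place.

925.7 km

δ₁₃ = central angle W-05→TP4 = 0.236333 rad  (haversine)
θ₁₃ = bearing W-05→TP4 = 68.196°,  θ₁₂ = bearing W-05→GRAV-63 = 209.998°
dₓₜ = R·arcsin(sin δ₁₃ · sin(θ₁₃ − θ₁₂)) = 6371.2·arcsin(0.23414·sin(-141.802°)) = -925.716 km
|dₓₜ| = 925.716 km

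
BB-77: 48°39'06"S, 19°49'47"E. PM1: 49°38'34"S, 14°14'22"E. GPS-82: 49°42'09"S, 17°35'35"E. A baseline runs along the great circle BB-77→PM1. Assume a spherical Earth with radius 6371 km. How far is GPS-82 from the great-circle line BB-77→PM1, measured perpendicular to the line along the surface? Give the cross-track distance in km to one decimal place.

66.1 km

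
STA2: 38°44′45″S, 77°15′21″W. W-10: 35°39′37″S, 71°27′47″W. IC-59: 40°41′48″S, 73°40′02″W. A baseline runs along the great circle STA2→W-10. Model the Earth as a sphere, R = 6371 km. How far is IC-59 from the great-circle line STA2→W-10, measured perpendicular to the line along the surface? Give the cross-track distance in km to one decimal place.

STA2: φ = -38.74583°, λ = -77.25583°
W-10: φ = -35.66028°, λ = -71.46306°
IC-59: φ = -40.69667°, λ = -73.66722°
δ₁₃ = central angle STA2→IC-59 = 0.058984 rad  (haversine)
θ₁₃ = bearing STA2→IC-59 = 126.388°,  θ₁₂ = bearing STA2→W-10 = 58.006°
dₓₜ = R·arcsin(sin δ₁₃ · sin(θ₁₃ − θ₁₂)) = 6371·arcsin(0.05895·sin(68.382°)) = 349.328 km
|dₓₜ| = 349.328 km

349.3 km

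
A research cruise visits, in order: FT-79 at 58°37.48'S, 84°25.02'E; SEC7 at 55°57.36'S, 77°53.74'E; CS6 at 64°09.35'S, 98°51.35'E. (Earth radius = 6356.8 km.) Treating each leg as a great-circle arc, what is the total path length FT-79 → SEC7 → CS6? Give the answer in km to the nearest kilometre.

1953 km

FT-79: φ = -58.62467°, λ = +84.41700°
SEC7: φ = -55.95600°, λ = +77.89567°
CS6: φ = -64.15583°, λ = +98.85583°
FT-79→SEC7: c = 0.077096 rad, d = 490.08 km
SEC7→CS6: c = 0.230168 rad, d = 1463.13 km
Total = 490.08 + 1463.13 = 1953.22 km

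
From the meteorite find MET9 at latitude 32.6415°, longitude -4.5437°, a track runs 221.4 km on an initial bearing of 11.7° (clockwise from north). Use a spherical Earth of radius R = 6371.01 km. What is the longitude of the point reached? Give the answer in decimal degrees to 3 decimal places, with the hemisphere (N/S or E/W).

δ = d/R = 221.4/6371.01 = 0.034751 rad
φ₂ = arcsin(sin φ₁ cos δ + cos φ₁ sin δ cos θ)
   = arcsin(0.53938·0.99940 + 0.84206·0.03474·0.97922) = 34.59028°
λ₂ = λ₁ + atan2(sin θ sin δ cos φ₁, cos δ − sin φ₁ sin φ₂) = -4.05333°

4.053°W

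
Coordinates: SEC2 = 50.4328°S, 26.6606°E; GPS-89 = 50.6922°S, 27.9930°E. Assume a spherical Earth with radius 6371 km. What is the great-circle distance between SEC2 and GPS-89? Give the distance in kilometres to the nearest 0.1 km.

98.4 km

Δφ = -0.2594°,  Δλ = 1.3324°
a = sin²(Δφ/2) + cos φ₁ cos φ₂ sin²(Δλ/2) = 0.000060
c = 2·arcsin(√a) = 0.015450 rad = 0.8852°
d = R·c = 6371 × 0.015450 = 98.4 km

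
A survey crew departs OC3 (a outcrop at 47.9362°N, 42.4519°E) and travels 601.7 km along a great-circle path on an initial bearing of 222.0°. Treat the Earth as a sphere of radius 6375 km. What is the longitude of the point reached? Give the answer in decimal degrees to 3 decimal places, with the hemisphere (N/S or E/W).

37.439°E

δ = d/R = 601.7/6375 = 0.094384 rad
φ₂ = arcsin(sin φ₁ cos δ + cos φ₁ sin δ cos θ)
   = arcsin(0.74240·0.99555 + 0.66996·0.09424·-0.74314) = 43.80237°
λ₂ = λ₁ + atan2(sin θ sin δ cos φ₁, cos δ − sin φ₁ sin φ₂) = 37.43926°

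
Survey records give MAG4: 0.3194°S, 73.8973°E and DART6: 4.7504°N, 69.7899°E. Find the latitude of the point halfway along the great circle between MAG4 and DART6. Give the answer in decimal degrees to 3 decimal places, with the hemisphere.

Bx = cos φ₂ cos Δλ = 0.994005,  By = cos φ₂ sin Δλ = -0.071380
φₘ = atan2(sin φ₁ + sin φ₂, √((cos φ₁ + Bx)² + By²)) = 2.21692°
λₘ = λ₁ + atan2(By, cos φ₁ + Bx) = 71.84712°

2.217°N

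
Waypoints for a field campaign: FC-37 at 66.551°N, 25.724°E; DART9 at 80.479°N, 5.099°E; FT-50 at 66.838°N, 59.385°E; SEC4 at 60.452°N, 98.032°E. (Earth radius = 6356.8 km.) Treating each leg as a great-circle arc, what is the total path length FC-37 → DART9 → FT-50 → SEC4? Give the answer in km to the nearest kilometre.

5768 km

FC-37→DART9: c = 0.260038 rad, d = 1653.01 km
DART9→FT-50: c = 0.334086 rad, d = 2123.72 km
FT-50→SEC4: c = 0.313316 rad, d = 1991.69 km
Total = 1653.01 + 2123.72 + 1991.69 = 5768.42 km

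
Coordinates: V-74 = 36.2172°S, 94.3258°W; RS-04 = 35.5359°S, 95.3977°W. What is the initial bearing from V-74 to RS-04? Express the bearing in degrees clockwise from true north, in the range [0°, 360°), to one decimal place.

Δλ = -1.0719°
y = sin Δλ · cos φ₂ = -0.015223
x = cos φ₁ sin φ₂ − sin φ₁ cos φ₂ cos Δλ = 0.011807
θ = atan2(y, x) = -52.2038° → 307.7962° (mod 360°)

307.8°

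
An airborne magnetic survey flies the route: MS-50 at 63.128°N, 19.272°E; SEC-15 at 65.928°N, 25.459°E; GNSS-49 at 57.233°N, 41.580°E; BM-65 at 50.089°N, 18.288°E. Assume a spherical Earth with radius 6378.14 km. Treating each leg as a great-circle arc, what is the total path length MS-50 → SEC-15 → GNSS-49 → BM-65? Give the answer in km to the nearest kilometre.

MS-50→SEC-15: c = 0.067358 rad, d = 429.62 km
SEC-15→GNSS-49: c = 0.201206 rad, d = 1283.32 km
GNSS-49→BM-65: c = 0.269378 rad, d = 1718.13 km
Total = 429.62 + 1283.32 + 1718.13 = 3431.07 km

3431 km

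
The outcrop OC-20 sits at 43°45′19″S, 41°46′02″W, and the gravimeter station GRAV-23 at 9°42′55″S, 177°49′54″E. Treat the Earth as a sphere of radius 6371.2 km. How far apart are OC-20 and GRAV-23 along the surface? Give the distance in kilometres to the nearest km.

OC-20: φ = -43.75528°, λ = -41.76722°
GRAV-23: φ = -9.71528°, λ = +177.83167°
Δφ = 34.0400°,  Δλ = -140.4011°
a = sin²(Δφ/2) + cos φ₁ cos φ₂ sin²(Δλ/2) = 0.715932
c = 2·arcsin(√a) = 2.017354 rad = 115.5859°
d = R·c = 6371.2 × 2.017354 = 12853.0 km

12853 km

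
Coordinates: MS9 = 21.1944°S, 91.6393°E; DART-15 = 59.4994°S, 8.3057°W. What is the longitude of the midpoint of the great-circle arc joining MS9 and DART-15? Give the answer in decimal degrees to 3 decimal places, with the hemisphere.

Bx = cos φ₂ cos Δλ = -0.087655,  By = cos φ₂ sin Δλ = -0.499921
φₘ = atan2(sin φ₁ + sin φ₂, √((cos φ₁ + Bx)² + By²)) = -51.25383°
λₘ = λ₁ + atan2(By, cos φ₁ + Bx) = 61.02100°

61.021°E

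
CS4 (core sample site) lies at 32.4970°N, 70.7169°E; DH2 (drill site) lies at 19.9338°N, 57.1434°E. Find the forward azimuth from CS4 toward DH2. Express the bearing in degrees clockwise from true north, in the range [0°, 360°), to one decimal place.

227.3°

Δλ = -13.5735°
y = sin Δλ · cos φ₂ = -0.220631
x = cos φ₁ sin φ₂ − sin φ₁ cos φ₂ cos Δλ = -0.203410
θ = atan2(y, x) = -132.6743° → 227.3257° (mod 360°)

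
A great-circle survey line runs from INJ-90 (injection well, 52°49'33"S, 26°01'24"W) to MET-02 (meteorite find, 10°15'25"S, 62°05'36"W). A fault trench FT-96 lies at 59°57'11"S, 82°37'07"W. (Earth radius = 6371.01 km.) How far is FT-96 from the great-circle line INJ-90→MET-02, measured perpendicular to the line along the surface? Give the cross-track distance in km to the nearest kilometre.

3377 km

INJ-90: φ = -52.82583°, λ = -26.02333°
MET-02: φ = -10.25694°, λ = -62.09333°
FT-96: φ = -59.95306°, λ = -82.61861°
δ₁₃ = central angle INJ-90→FT-96 = 0.542748 rad  (haversine)
θ₁₃ = bearing INJ-90→FT-96 = 234.027°,  θ₁₂ = bearing INJ-90→MET-02 = 312.245°
dₓₜ = R·arcsin(sin δ₁₃ · sin(θ₁₃ − θ₁₂)) = 6371.01·arcsin(0.51649·sin(-78.218°)) = -3377.200 km
|dₓₜ| = 3377.200 km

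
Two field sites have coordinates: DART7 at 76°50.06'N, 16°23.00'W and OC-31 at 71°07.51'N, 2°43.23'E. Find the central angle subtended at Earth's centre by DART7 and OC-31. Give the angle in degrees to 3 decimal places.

7.701°

DART7: φ = +76.83433°, λ = -16.38333°
OC-31: φ = +71.12517°, λ = +2.72050°
Δφ = -5.7092°,  Δλ = 19.1038°
a = sin²(Δφ/2) + cos φ₁ cos φ₂ sin²(Δλ/2) = 0.004509
c = 2·arcsin(√a) = 0.134401 rad = 7.7006°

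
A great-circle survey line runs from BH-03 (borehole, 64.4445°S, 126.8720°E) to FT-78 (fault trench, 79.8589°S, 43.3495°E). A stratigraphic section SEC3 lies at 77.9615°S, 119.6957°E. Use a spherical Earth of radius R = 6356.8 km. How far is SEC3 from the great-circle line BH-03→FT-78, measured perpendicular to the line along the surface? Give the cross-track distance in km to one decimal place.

439.0 km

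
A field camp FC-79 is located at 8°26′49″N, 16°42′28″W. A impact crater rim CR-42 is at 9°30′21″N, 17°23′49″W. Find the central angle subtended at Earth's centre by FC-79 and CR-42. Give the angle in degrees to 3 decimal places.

1.259°

FC-79: φ = +8.44694°, λ = -16.70778°
CR-42: φ = +9.50583°, λ = -17.39694°
Δφ = 1.0589°,  Δλ = -0.6892°
a = sin²(Δφ/2) + cos φ₁ cos φ₂ sin²(Δλ/2) = 0.000121
c = 2·arcsin(√a) = 0.021970 rad = 1.2588°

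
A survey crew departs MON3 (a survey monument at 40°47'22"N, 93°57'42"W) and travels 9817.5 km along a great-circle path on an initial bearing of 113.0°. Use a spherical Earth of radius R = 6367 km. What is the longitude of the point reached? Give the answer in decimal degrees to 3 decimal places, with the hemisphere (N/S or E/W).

20.716°W

MON3: φ = +40.78944°, λ = -93.96167°
δ = d/R = 9817.5/6367 = 1.541935 rad
φ₂ = arcsin(sin φ₁ cos δ + cos φ₁ sin δ cos θ)
   = arcsin(0.65328·0.02886 + 0.75712·0.99958·-0.39073) = -16.07250°
λ₂ = λ₁ + atan2(sin θ sin δ cos φ₁, cos δ − sin φ₁ sin φ₂) = -20.71590°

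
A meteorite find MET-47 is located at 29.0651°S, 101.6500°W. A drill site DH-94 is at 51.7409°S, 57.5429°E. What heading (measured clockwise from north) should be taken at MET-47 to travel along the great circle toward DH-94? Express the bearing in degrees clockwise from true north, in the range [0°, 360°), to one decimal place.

167.2°

Δλ = 159.1929°
y = sin Δλ · cos φ₂ = 0.219961
x = cos φ₁ sin φ₂ − sin φ₁ cos φ₂ cos Δλ = -0.967534
θ = atan2(y, x) = 167.1920° → 167.1920° (mod 360°)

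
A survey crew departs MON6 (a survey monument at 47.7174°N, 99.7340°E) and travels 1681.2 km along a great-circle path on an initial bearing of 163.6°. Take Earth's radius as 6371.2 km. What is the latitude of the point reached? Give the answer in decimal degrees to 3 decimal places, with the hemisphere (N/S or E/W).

δ = d/R = 1681.2/6371.2 = 0.263875 rad
φ₂ = arcsin(sin φ₁ cos δ + cos φ₁ sin δ cos θ)
   = arcsin(0.73984·0.96539 + 0.67279·0.26082·-0.95931) = 33.08536°
λ₂ = λ₁ + atan2(sin θ sin δ cos φ₁, cos δ − sin φ₁ sin φ₂) = 104.77636°

33.085°N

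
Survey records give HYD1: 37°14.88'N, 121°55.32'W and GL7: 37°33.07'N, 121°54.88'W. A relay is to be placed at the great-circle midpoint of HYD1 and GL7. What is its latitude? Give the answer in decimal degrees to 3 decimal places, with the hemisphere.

HYD1: φ = +37.24800°, λ = -121.92200°
GL7: φ = +37.55117°, λ = -121.91467°
Bx = cos φ₂ cos Δλ = 0.792809,  By = cos φ₂ sin Δλ = 0.000101
φₘ = atan2(sin φ₁ + sin φ₂, √((cos φ₁ + Bx)² + By²)) = 37.39958°
λₘ = λ₁ + atan2(By, cos φ₁ + Bx) = -121.91834°

37.400°N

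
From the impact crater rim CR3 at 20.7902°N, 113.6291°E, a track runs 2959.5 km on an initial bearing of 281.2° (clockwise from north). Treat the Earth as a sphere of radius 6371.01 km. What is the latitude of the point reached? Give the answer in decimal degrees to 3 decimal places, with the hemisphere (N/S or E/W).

δ = d/R = 2959.5/6371.01 = 0.464526 rad
φ₂ = arcsin(sin φ₁ cos δ + cos φ₁ sin δ cos θ)
   = arcsin(0.35495·0.89403 + 0.93489·0.44800·0.19423) = 23.49603°
λ₂ = λ₁ + atan2(sin θ sin δ cos φ₁, cos δ − sin φ₁ sin φ₂) = 84.99603°

23.496°N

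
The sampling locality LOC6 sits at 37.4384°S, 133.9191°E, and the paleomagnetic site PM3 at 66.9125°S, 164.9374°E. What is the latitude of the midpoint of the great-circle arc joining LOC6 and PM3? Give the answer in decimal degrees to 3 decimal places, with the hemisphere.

53.079°S

Bx = cos φ₂ cos Δλ = 0.336062,  By = cos φ₂ sin Δλ = 0.202073
φₘ = atan2(sin φ₁ + sin φ₂, √((cos φ₁ + Bx)² + By²)) = -53.07895°
λₘ = λ₁ + atan2(By, cos φ₁ + Bx) = 144.05726°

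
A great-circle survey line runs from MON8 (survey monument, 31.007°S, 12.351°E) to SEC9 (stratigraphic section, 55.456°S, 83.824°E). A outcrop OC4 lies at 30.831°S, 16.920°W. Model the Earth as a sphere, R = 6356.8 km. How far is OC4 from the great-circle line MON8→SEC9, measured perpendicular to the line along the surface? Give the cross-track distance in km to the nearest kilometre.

δ₁₃ = central angle MON8→OC4 = 0.437006 rad  (haversine)
θ₁₃ = bearing MON8→OC4 = 262.750°,  θ₁₂ = bearing MON8→SEC9 = 138.755°
dₓₜ = R·arcsin(sin δ₁₃ · sin(θ₁₃ − θ₁₂)) = 6356.8·arcsin(0.42323·sin(123.996°)) = 2279.045 km
|dₓₜ| = 2279.045 km

2279 km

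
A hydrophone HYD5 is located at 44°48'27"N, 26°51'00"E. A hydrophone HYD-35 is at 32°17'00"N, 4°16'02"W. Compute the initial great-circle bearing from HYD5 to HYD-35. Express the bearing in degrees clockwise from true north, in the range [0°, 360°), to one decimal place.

253.3°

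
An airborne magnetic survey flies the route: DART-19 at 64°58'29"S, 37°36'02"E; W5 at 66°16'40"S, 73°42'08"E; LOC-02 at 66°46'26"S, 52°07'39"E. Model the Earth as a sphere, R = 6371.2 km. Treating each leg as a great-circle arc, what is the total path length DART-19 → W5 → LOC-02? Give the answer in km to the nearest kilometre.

DART-19: φ = -64.97472°, λ = +37.60056°
W5: φ = -66.27778°, λ = +73.70222°
LOC-02: φ = -66.77389°, λ = +52.12750°
DART-19→W5: c = 0.257373 rad, d = 1639.78 km
W5→LOC-02: c = 0.149490 rad, d = 952.43 km
Total = 1639.78 + 952.43 = 2592.21 km

2592 km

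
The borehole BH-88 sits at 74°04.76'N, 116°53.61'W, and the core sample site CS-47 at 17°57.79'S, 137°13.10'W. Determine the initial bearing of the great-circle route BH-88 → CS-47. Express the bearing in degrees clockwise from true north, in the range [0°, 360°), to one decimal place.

199.3°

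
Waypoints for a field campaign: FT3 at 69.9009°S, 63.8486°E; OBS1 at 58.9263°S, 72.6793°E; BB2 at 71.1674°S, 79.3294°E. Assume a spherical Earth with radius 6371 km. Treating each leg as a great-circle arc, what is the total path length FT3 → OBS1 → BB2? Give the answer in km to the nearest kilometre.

FT3→OBS1: c = 0.202289 rad, d = 1288.79 km
OBS1→BB2: c = 0.218872 rad, d = 1394.43 km
Total = 1288.79 + 1394.43 = 2683.22 km

2683 km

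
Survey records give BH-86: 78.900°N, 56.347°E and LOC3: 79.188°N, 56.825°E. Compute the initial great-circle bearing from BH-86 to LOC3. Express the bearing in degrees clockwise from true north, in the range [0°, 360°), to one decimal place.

17.3°

Δλ = 0.4780°
y = sin Δλ · cos φ₂ = 0.001565
x = cos φ₁ sin φ₂ − sin φ₁ cos φ₂ cos Δλ = 0.005033
θ = atan2(y, x) = 17.2728° → 17.2728° (mod 360°)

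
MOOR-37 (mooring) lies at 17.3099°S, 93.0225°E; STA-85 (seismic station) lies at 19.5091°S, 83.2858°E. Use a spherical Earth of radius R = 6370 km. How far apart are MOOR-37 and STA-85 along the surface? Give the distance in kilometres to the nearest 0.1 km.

Δφ = -2.1992°,  Δλ = -9.7367°
a = sin²(Δφ/2) + cos φ₁ cos φ₂ sin²(Δλ/2) = 0.006850
c = 2·arcsin(√a) = 0.165715 rad = 9.4947°
d = R·c = 6370 × 0.165715 = 1055.6 km

1055.6 km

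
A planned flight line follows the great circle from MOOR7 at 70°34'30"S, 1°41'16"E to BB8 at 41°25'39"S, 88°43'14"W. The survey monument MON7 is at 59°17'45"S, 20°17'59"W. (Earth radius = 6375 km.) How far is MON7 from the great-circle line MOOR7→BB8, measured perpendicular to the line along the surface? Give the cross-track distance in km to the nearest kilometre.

MOOR7: φ = -70.57500°, λ = +1.68778°
BB8: φ = -41.42750°, λ = -88.72056°
MON7: φ = -59.29583°, λ = -20.29972°
δ₁₃ = central angle MOOR7→MON7 = 0.252325 rad  (haversine)
θ₁₃ = bearing MOOR7→MON7 = 310.027°,  θ₁₂ = bearing MOOR7→BB8 = 253.289°
dₓₜ = R·arcsin(sin δ₁₃ · sin(θ₁₃ − θ₁₂)) = 6375·arcsin(0.24966·sin(56.737°)) = 1340.664 km
|dₓₜ| = 1340.664 km

1341 km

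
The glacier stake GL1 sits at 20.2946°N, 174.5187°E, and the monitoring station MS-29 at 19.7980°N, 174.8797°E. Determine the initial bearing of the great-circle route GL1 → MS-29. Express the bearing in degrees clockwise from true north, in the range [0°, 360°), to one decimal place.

145.6°

Δλ = 0.3610°
y = sin Δλ · cos φ₂ = 0.005928
x = cos φ₁ sin φ₂ − sin φ₁ cos φ₂ cos Δλ = -0.008661
θ = atan2(y, x) = 145.6087° → 145.6087° (mod 360°)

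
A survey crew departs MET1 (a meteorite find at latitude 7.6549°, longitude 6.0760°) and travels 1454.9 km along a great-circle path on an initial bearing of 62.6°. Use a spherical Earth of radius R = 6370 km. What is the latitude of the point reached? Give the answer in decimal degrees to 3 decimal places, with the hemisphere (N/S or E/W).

δ = d/R = 1454.9/6370 = 0.228399 rad
φ₂ = arcsin(sin φ₁ cos δ + cos φ₁ sin δ cos θ)
   = arcsin(0.13321·0.97403 + 0.99109·0.22642·0.46020) = 13.47469°
λ₂ = λ₁ + atan2(sin θ sin δ cos φ₁, cos δ − sin φ₁ sin φ₂) = 18.00548°

13.475°N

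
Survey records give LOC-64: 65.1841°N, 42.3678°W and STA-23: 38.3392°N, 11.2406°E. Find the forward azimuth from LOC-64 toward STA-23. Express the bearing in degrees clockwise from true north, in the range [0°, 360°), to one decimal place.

104.4°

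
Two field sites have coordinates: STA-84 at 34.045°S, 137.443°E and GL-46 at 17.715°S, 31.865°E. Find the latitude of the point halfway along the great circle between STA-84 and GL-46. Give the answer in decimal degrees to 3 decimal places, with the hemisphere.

Bx = cos φ₂ cos Δλ = -0.255816,  By = cos φ₂ sin Δλ = -0.917589
φₘ = atan2(sin φ₁ + sin φ₂, √((cos φ₁ + Bx)² + By²)) = -38.62024°
λₘ = λ₁ + atan2(By, cos φ₁ + Bx) = 79.41644°

38.620°S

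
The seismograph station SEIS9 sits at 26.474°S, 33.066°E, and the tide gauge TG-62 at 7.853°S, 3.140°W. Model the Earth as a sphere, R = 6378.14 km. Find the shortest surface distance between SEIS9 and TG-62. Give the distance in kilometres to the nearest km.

Δφ = 18.6210°,  Δλ = -36.2060°
a = sin²(Δφ/2) + cos φ₁ cos φ₂ sin²(Δλ/2) = 0.111790
c = 2·arcsin(√a) = 0.681831 rad = 39.0660°
d = R·c = 6378.14 × 0.681831 = 4348.8 km

4349 km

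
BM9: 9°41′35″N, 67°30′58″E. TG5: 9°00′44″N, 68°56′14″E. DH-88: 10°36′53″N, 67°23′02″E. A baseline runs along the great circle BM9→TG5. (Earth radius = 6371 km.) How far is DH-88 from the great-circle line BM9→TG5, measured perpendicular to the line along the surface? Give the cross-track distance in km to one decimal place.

86.0 km

BM9: φ = +9.69306°, λ = +67.51611°
TG5: φ = +9.01222°, λ = +68.93722°
DH-88: φ = +10.61472°, λ = +67.38389°
δ₁₃ = central angle BM9→DH-88 = 0.016246 rad  (haversine)
θ₁₃ = bearing BM9→DH-88 = 351.974°,  θ₁₂ = bearing BM9→TG5 = 115.782°
dₓₜ = R·arcsin(sin δ₁₃ · sin(θ₁₃ − θ₁₂)) = 6371·arcsin(0.01624·sin(236.192°)) = -85.999 km
|dₓₜ| = 85.999 km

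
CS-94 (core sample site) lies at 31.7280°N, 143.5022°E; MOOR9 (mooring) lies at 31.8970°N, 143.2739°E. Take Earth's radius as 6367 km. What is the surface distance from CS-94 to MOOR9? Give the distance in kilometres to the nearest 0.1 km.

Δφ = 0.1690°,  Δλ = -0.2283°
a = sin²(Δφ/2) + cos φ₁ cos φ₂ sin²(Δλ/2) = 0.000005
c = 2·arcsin(√a) = 0.004491 rad = 0.2573°
d = R·c = 6367 × 0.004491 = 28.6 km

28.6 km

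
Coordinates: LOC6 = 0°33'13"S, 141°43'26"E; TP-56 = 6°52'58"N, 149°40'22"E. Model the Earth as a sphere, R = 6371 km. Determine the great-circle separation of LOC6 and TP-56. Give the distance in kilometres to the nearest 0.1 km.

LOC6: φ = -0.55361°, λ = +141.72389°
TP-56: φ = +6.88278°, λ = +149.67278°
Δφ = 7.4364°,  Δλ = 7.9489°
a = sin²(Δφ/2) + cos φ₁ cos φ₂ sin²(Δλ/2) = 0.008975
c = 2·arcsin(√a) = 0.189754 rad = 10.8721°
d = R·c = 6371 × 0.189754 = 1208.9 km

1208.9 km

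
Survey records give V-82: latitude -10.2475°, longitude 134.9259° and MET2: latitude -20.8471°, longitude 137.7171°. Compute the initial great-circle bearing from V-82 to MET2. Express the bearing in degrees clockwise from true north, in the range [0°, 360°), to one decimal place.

166.1°

Δλ = 2.7912°
y = sin Δλ · cos φ₂ = 0.045508
x = cos φ₁ sin φ₂ − sin φ₁ cos φ₂ cos Δλ = -0.184142
θ = atan2(y, x) = 166.1182° → 166.1182° (mod 360°)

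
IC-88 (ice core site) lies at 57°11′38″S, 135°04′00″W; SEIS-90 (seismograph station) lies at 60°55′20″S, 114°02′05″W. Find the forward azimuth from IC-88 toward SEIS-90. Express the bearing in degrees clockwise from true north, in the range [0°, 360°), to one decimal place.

117.9°

IC-88: φ = -57.19389°, λ = -135.06667°
SEIS-90: φ = -60.92222°, λ = -114.03472°
Δλ = 21.0319°
y = sin Δλ · cos φ₂ = 0.174418
x = cos φ₁ sin φ₂ − sin φ₁ cos φ₂ cos Δλ = -0.092239
θ = atan2(y, x) = 117.8715° → 117.8715° (mod 360°)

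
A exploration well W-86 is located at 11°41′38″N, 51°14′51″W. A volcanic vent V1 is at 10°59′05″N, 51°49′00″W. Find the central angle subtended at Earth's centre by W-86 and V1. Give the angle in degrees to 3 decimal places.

W-86: φ = +11.69389°, λ = -51.24750°
V1: φ = +10.98472°, λ = -51.81667°
Δφ = -0.7092°,  Δλ = -0.5692°
a = sin²(Δφ/2) + cos φ₁ cos φ₂ sin²(Δλ/2) = 0.000062
c = 2·arcsin(√a) = 0.015750 rad = 0.9024°

0.902°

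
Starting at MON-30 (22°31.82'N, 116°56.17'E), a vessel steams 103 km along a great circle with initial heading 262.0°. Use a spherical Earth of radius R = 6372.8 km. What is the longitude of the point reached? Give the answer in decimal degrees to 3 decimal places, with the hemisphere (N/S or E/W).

MON-30: φ = +22.53033°, λ = +116.93617°
δ = d/R = 103/6372.8 = 0.016162 rad
φ₂ = arcsin(sin φ₁ cos δ + cos φ₁ sin δ cos θ)
   = arcsin(0.38317·0.99987 + 0.92368·0.01616·-0.13917) = 22.39842°
λ₂ = λ₁ + atan2(sin θ sin δ cos φ₁, cos δ − sin φ₁ sin φ₂) = 115.94430°

115.944°E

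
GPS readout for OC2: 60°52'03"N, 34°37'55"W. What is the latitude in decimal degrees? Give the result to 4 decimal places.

60.8675°N

60° + 52′/60 + 3″/3600 = 60 + 0.86667 + 0.00083 = 60.8675°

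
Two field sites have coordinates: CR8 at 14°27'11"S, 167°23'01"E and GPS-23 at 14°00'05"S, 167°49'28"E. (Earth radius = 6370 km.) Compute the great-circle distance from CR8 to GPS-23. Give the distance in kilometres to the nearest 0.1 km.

CR8: φ = -14.45306°, λ = +167.38361°
GPS-23: φ = -14.00139°, λ = +167.82444°
Δφ = 0.4517°,  Δλ = 0.4408°
a = sin²(Δφ/2) + cos φ₁ cos φ₂ sin²(Δλ/2) = 0.000029
c = 2·arcsin(√a) = 0.010852 rad = 0.6218°
d = R·c = 6370 × 0.010852 = 69.1 km

69.1 km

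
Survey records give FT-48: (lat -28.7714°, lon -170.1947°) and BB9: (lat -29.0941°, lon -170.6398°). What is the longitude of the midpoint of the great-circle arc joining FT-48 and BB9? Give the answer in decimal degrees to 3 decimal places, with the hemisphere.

170.417°W

Bx = cos φ₂ cos Δλ = 0.873796,  By = cos φ₂ sin Δλ = -0.006788
φₘ = atan2(sin φ₁ + sin φ₂, √((cos φ₁ + Bx)² + By²)) = -28.93293°
λₘ = λ₁ + atan2(By, cos φ₁ + Bx) = -170.41690°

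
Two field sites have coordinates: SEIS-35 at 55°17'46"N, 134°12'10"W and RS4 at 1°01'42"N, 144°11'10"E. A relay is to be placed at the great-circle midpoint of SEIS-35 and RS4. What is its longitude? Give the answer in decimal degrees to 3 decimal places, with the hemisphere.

171.666°E

SEIS-35: φ = +55.29611°, λ = -134.20278°
RS4: φ = +1.02833°, λ = +144.18611°
Bx = cos φ₂ cos Δλ = 0.145868,  By = cos φ₂ sin Δλ = -0.989141
φₘ = atan2(sin φ₁ + sin φ₂, √((cos φ₁ + Bx)² + By²)) = 34.53641°
λₘ = λ₁ + atan2(By, cos φ₁ + Bx) = 171.66620°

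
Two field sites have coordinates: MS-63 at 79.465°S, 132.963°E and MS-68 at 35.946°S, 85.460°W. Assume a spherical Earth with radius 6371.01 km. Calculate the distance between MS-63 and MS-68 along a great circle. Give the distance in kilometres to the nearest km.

Δφ = 43.5190°,  Δλ = 141.5770°
a = sin²(Δφ/2) + cos φ₁ cos φ₂ sin²(Δλ/2) = 0.269419
c = 2·arcsin(√a) = 1.091491 rad = 62.5378°
d = R·c = 6371.01 × 1.091491 = 6953.9 km

6954 km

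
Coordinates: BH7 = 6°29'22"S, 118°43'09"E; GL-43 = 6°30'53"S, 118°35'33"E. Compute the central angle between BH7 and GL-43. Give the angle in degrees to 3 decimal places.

BH7: φ = -6.48944°, λ = +118.71917°
GL-43: φ = -6.51472°, λ = +118.59250°
Δφ = -0.0253°,  Δλ = -0.1267°
a = sin²(Δφ/2) + cos φ₁ cos φ₂ sin²(Δλ/2) = 0.000001
c = 2·arcsin(√a) = 0.002240 rad = 0.1284°

0.128°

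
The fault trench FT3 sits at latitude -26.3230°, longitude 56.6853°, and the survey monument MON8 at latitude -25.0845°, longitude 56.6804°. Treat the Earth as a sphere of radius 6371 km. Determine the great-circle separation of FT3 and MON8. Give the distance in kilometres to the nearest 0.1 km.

137.7 km

Δφ = 1.2385°,  Δλ = -0.0049°
a = sin²(Δφ/2) + cos φ₁ cos φ₂ sin²(Δλ/2) = 0.000117
c = 2·arcsin(√a) = 0.021616 rad = 1.2385°
d = R·c = 6371 × 0.021616 = 137.7 km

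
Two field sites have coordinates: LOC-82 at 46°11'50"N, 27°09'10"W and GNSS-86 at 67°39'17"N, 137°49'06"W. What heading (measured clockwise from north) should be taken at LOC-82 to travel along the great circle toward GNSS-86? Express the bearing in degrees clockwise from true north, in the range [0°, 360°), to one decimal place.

334.2°

LOC-82: φ = +46.19722°, λ = -27.15278°
GNSS-86: φ = +67.65472°, λ = -137.81833°
Δλ = -110.6656°
y = sin Δλ · cos φ₂ = -0.355725
x = cos φ₁ sin φ₂ − sin φ₁ cos φ₂ cos Δλ = 0.737038
θ = atan2(y, x) = -25.7638° → 334.2362° (mod 360°)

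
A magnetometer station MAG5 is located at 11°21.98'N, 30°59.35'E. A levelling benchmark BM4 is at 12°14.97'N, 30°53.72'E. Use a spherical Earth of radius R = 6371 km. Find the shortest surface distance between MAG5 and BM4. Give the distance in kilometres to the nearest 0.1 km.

98.7 km

MAG5: φ = +11.36633°, λ = +30.98917°
BM4: φ = +12.24950°, λ = +30.89533°
Δφ = 0.8832°,  Δλ = -0.0938°
a = sin²(Δφ/2) + cos φ₁ cos φ₂ sin²(Δλ/2) = 0.000060
c = 2·arcsin(√a) = 0.015497 rad = 0.8879°
d = R·c = 6371 × 0.015497 = 98.7 km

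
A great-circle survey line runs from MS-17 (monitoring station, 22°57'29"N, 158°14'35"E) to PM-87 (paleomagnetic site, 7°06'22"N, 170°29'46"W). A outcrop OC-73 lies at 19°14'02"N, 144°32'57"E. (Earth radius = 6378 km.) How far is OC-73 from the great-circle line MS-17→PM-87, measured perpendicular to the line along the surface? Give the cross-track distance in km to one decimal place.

876.5 km

MS-17: φ = +22.95806°, λ = +158.24306°
PM-87: φ = +7.10611°, λ = -170.49611°
OC-73: φ = +19.23389°, λ = +144.54917°
δ₁₃ = central angle MS-17→OC-73 = 0.232145 rad  (haversine)
θ₁₃ = bearing MS-17→OC-73 = 256.301°,  θ₁₂ = bearing MS-17→PM-87 = 112.847°
dₓₜ = R·arcsin(sin δ₁₃ · sin(θ₁₃ − θ₁₂)) = 6378·arcsin(0.23007·sin(143.454°)) = 876.510 km
|dₓₜ| = 876.510 km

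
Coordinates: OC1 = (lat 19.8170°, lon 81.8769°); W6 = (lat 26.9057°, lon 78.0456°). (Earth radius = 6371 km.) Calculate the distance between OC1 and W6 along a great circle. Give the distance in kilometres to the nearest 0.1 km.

Δφ = 7.0887°,  Δλ = -3.8313°
a = sin²(Δφ/2) + cos φ₁ cos φ₂ sin²(Δλ/2) = 0.004759
c = 2·arcsin(√a) = 0.138085 rad = 7.9117°
d = R·c = 6371 × 0.138085 = 879.7 km

879.7 km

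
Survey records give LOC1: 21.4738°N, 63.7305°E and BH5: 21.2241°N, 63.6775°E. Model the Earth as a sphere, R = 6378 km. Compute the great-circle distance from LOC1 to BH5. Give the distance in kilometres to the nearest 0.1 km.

28.3 km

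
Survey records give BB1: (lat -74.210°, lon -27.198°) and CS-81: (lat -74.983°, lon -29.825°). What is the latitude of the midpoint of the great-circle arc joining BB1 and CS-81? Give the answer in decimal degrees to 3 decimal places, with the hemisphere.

Bx = cos φ₂ cos Δλ = 0.258833,  By = cos φ₂ sin Δλ = -0.011876
φₘ = atan2(sin φ₁ + sin φ₂, √((cos φ₁ + Bx)² + By²)) = -74.60035°
λₘ = λ₁ + atan2(By, cos φ₁ + Bx) = -28.47933°

74.600°S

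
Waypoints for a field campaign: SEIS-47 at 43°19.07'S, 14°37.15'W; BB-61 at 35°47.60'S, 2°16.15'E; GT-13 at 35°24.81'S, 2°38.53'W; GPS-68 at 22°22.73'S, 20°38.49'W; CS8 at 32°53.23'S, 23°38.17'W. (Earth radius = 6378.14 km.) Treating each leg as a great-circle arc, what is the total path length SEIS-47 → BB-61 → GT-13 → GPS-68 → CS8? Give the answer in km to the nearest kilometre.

5592 km

SEIS-47: φ = -43.31783°, λ = -14.61917°
BB-61: φ = -35.79333°, λ = +2.26917°
GT-13: φ = -35.41350°, λ = -2.64217°
GPS-68: φ = -22.37883°, λ = -20.64150°
CS8: φ = -32.88717°, λ = -23.63617°
SEIS-47→BB-61: c = 0.261754 rad, d = 1669.50 km
BB-61→GT-13: c = 0.070002 rad, d = 446.48 km
GT-13→GPS-68: c = 0.355846 rad, d = 2269.64 km
GPS-68→CS8: c = 0.189131 rad, d = 1206.30 km
Total = 1669.50 + 446.48 + 2269.64 + 1206.30 = 5591.93 km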